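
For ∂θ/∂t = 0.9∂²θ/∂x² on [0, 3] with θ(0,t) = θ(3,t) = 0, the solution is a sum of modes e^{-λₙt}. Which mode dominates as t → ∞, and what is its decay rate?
Eigenvalues: λₙ = 0.9n²π²/3².
First three modes:
  n=1: λ₁ = 0.9π²/3² ≈ 0.987
  n=2: λ₂ = 3.6π²/3² ≈ 3.948 (4× faster decay)
  n=3: λ₃ = 8.1π²/3² ≈ 8.883 (9× faster decay)
As t → ∞, higher modes decay exponentially faster. The n=1 mode dominates: θ ~ c₁ sin(πx/3) e^{-λ₁t}.
Decay rate: λ₁ = 0.9π²/3² ≈ 0.987.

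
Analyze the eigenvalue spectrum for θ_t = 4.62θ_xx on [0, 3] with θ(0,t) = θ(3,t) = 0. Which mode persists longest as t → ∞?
Eigenvalues: λₙ = 4.62n²π²/3².
First three modes:
  n=1: λ₁ = 4.62π²/3² ≈ 5.066
  n=2: λ₂ = 18.48π²/3² ≈ 20.266 (4× faster decay)
  n=3: λ₃ = 41.58π²/3² ≈ 45.598 (9× faster decay)
As t → ∞, higher modes decay exponentially faster. The n=1 mode dominates: θ ~ c₁ sin(πx/3) e^{-λ₁t}.
Decay rate: λ₁ = 4.62π²/3² ≈ 5.066.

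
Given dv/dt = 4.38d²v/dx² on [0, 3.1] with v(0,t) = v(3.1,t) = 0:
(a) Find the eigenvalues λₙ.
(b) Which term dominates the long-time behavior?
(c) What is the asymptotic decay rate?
Eigenvalues: λₙ = 4.38n²π²/3.1².
First three modes:
  n=1: λ₁ = 4.38π²/3.1² ≈ 4.498
  n=2: λ₂ = 17.52π²/3.1² ≈ 17.993 (4× faster decay)
  n=3: λ₃ = 39.42π²/3.1² ≈ 40.485 (9× faster decay)
As t → ∞, higher modes decay exponentially faster. The n=1 mode dominates: v ~ c₁ sin(πx/3.1) e^{-λ₁t}.
Decay rate: λ₁ = 4.38π²/3.1² ≈ 4.498.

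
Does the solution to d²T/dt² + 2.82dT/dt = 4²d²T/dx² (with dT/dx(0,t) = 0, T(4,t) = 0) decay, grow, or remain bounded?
T → 0. Damping (γ=2.82) dissipates energy; oscillations decay exponentially.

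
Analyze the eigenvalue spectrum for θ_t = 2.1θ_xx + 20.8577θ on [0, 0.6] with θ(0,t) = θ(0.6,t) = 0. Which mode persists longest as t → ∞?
Eigenvalues: λₙ = 2.1n²π²/0.6² - 20.8577.
First three modes:
  n=1: λ₁ = 2.1π²/0.6² - 20.8577 ≈ 36.715
  n=2: λ₂ = 8.4π²/0.6² - 20.8577 ≈ 209.433
  n=3: λ₃ = 18.9π²/0.6² - 20.8577 ≈ 497.297
Since 2.1π²/0.6² ≈ 57.573 > 20.8577, all λₙ > 0.
The n=1 mode decays slowest → dominates as t → ∞.
Asymptotic: θ ~ c₁ sin(πx/0.6) e^{-λ₁t} with decay rate λ₁ ≈ 36.715.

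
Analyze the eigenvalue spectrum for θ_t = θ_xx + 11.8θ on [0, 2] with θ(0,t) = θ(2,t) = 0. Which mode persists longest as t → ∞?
Eigenvalues: λₙ = n²π²/2² - 11.8.
First three modes:
  n=1: λ₁ = π²/2² - 11.8 ≈ -9.333
  n=2: λ₂ = 4π²/2² - 11.8 ≈ -1.93
  n=3: λ₃ = 9π²/2² - 11.8 ≈ 10.407
Since π²/2² ≈ 2.467 < 11.8, λ₁ < 0.
The n=1 mode grows fastest (−λₙ is largest for n=1) → dominates.
Asymptotic: θ ~ c₁ sin(πx/2) e^{9.333t} (exponential growth at rate −λ₁ ≈ 9.333).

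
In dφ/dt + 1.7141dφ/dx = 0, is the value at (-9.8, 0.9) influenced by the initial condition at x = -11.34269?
Yes. The characteristic through (-9.8, 0.9) passes through x = -11.34269.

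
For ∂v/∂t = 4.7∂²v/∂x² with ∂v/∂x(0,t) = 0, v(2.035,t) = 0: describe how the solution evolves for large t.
v → 0. Heat escapes through the Dirichlet boundary.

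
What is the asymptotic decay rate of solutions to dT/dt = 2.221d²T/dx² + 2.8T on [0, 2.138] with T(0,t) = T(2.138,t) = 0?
Eigenvalues: λₙ = 2.221n²π²/2.138² - 2.8.
First three modes:
  n=1: λ₁ = 2.221π²/2.138² - 2.8 ≈ 1.995
  n=2: λ₂ = 8.884π²/2.138² - 2.8 ≈ 16.382
  n=3: λ₃ = 19.989π²/2.138² - 2.8 ≈ 40.359
Since 2.221π²/2.138² ≈ 4.795 > 2.8, all λₙ > 0.
The n=1 mode decays slowest → dominates as t → ∞.
Asymptotic: T ~ c₁ sin(πx/2.138) e^{-λ₁t} with decay rate λ₁ ≈ 1.995.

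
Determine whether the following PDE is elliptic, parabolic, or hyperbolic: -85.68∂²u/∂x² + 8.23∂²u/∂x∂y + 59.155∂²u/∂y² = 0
Coefficients: A = -85.68, B = 8.23, C = 59.155. B² - 4AC = 20341.3345, which is positive, so the equation is hyperbolic.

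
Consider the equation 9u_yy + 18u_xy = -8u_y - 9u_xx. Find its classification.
Rewriting in standard form: 9u_xx + 18u_xy + 9u_yy + 8u_y = 0. Parabolic. (A = 9, B = 18, C = 9 gives B² - 4AC = 0.)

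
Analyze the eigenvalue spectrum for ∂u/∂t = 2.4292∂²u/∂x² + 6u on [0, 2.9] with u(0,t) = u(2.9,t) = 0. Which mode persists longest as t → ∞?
Eigenvalues: λₙ = 2.4292n²π²/2.9² - 6.
First three modes:
  n=1: λ₁ = 2.4292π²/2.9² - 6 ≈ -3.149
  n=2: λ₂ = 9.7168π²/2.9² - 6 ≈ 5.403
  n=3: λ₃ = 21.8628π²/2.9² - 6 ≈ 19.657
Since 2.4292π²/2.9² ≈ 2.851 < 6, λ₁ < 0.
The n=1 mode grows fastest (−λₙ is largest for n=1) → dominates.
Asymptotic: u ~ c₁ sin(πx/2.9) e^{3.149t} (exponential growth at rate −λ₁ ≈ 3.149).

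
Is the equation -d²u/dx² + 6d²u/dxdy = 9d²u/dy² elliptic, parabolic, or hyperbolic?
Rewriting in standard form: -d²u/dx² + 6d²u/dxdy - 9d²u/dy² = 0. Computing B² - 4AC with A = -1, B = 6, C = -9: discriminant = 0 (zero). Answer: parabolic.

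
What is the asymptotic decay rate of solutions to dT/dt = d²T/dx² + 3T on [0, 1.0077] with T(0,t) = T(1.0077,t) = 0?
Eigenvalues: λₙ = n²π²/1.0077² - 3.
First three modes:
  n=1: λ₁ = π²/1.0077² - 3 ≈ 6.719
  n=2: λ₂ = 4π²/1.0077² - 3 ≈ 35.877
  n=3: λ₃ = 9π²/1.0077² - 3 ≈ 84.474
Since π²/1.0077² ≈ 9.719 > 3, all λₙ > 0.
The n=1 mode decays slowest → dominates as t → ∞.
Asymptotic: T ~ c₁ sin(πx/1.0077) e^{-λ₁t} with decay rate λ₁ ≈ 6.719.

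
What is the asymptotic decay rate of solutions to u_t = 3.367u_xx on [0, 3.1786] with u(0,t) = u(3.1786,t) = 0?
Eigenvalues: λₙ = 3.367n²π²/3.1786².
First three modes:
  n=1: λ₁ = 3.367π²/3.1786² ≈ 3.289
  n=2: λ₂ = 13.468π²/3.1786² ≈ 13.156 (4× faster decay)
  n=3: λ₃ = 30.303π²/3.1786² ≈ 29.601 (9× faster decay)
As t → ∞, higher modes decay exponentially faster. The n=1 mode dominates: u ~ c₁ sin(πx/3.1786) e^{-λ₁t}.
Decay rate: λ₁ = 3.367π²/3.1786² ≈ 3.289.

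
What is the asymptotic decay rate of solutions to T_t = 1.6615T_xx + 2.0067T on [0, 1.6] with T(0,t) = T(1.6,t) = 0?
Eigenvalues: λₙ = 1.6615n²π²/1.6² - 2.0067.
First three modes:
  n=1: λ₁ = 1.6615π²/1.6² - 2.0067 ≈ 4.399
  n=2: λ₂ = 6.646π²/1.6² - 2.0067 ≈ 23.616
  n=3: λ₃ = 14.9535π²/1.6² - 2.0067 ≈ 55.644
Since 1.6615π²/1.6² ≈ 6.406 > 2.0067, all λₙ > 0.
The n=1 mode decays slowest → dominates as t → ∞.
Asymptotic: T ~ c₁ sin(πx/1.6) e^{-λ₁t} with decay rate λ₁ ≈ 4.399.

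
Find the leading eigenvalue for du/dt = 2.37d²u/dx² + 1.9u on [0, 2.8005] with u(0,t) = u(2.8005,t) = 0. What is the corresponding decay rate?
Eigenvalues: λₙ = 2.37n²π²/2.8005² - 1.9.
First three modes:
  n=1: λ₁ = 2.37π²/2.8005² - 1.9 ≈ 1.082
  n=2: λ₂ = 9.48π²/2.8005² - 1.9 ≈ 10.03
  n=3: λ₃ = 21.33π²/2.8005² - 1.9 ≈ 24.942
Since 2.37π²/2.8005² ≈ 2.982 > 1.9, all λₙ > 0.
The n=1 mode decays slowest → dominates as t → ∞.
Asymptotic: u ~ c₁ sin(πx/2.8005) e^{-λ₁t} with decay rate λ₁ ≈ 1.082.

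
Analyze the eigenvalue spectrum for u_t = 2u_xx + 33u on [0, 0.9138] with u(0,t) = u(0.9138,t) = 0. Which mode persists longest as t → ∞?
Eigenvalues: λₙ = 2n²π²/0.9138² - 33.
First three modes:
  n=1: λ₁ = 2π²/0.9138² - 33 ≈ -9.361
  n=2: λ₂ = 8π²/0.9138² - 33 ≈ 61.556
  n=3: λ₃ = 18π²/0.9138² - 33 ≈ 179.75
Since 2π²/0.9138² ≈ 23.639 < 33, λ₁ < 0.
The n=1 mode grows fastest (−λₙ is largest for n=1) → dominates.
Asymptotic: u ~ c₁ sin(πx/0.9138) e^{9.361t} (exponential growth at rate −λ₁ ≈ 9.361).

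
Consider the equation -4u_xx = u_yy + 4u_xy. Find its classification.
Rewriting in standard form: -4u_xx - 4u_xy - u_yy = 0. Parabolic. (A = -4, B = -4, C = -1 gives B² - 4AC = 0.)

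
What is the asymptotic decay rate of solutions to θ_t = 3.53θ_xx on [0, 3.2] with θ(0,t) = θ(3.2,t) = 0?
Eigenvalues: λₙ = 3.53n²π²/3.2².
First three modes:
  n=1: λ₁ = 3.53π²/3.2² ≈ 3.402
  n=2: λ₂ = 14.12π²/3.2² ≈ 13.609 (4× faster decay)
  n=3: λ₃ = 31.77π²/3.2² ≈ 30.621 (9× faster decay)
As t → ∞, higher modes decay exponentially faster. The n=1 mode dominates: θ ~ c₁ sin(πx/3.2) e^{-λ₁t}.
Decay rate: λ₁ = 3.53π²/3.2² ≈ 3.402.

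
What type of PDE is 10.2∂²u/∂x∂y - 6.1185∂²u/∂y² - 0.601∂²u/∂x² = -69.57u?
Rewriting in standard form: -0.601∂²u/∂x² + 10.2∂²u/∂x∂y - 6.1185∂²u/∂y² + 69.57u = 0. With A = -0.601, B = 10.2, C = -6.1185, the discriminant is 89.331126. This is a hyperbolic PDE.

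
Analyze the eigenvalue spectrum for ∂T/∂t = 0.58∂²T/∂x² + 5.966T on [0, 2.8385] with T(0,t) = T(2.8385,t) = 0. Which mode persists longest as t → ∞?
Eigenvalues: λₙ = 0.58n²π²/2.8385² - 5.966.
First three modes:
  n=1: λ₁ = 0.58π²/2.8385² - 5.966 ≈ -5.256
  n=2: λ₂ = 2.32π²/2.8385² - 5.966 ≈ -3.124
  n=3: λ₃ = 5.22π²/2.8385² - 5.966 ≈ 0.428
Since 0.58π²/2.8385² ≈ 0.71 < 5.966, λ₁ < 0.
The n=1 mode grows fastest (−λₙ is largest for n=1) → dominates.
Asymptotic: T ~ c₁ sin(πx/2.8385) e^{5.256t} (exponential growth at rate −λ₁ ≈ 5.256).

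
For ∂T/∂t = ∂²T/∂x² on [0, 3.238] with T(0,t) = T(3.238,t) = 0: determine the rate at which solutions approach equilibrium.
Eigenvalues: λₙ = n²π²/3.238².
First three modes:
  n=1: λ₁ = π²/3.238² ≈ 0.941
  n=2: λ₂ = 4π²/3.238² ≈ 3.765 (4× faster decay)
  n=3: λ₃ = 9π²/3.238² ≈ 8.472 (9× faster decay)
As t → ∞, higher modes decay exponentially faster. The n=1 mode dominates: T ~ c₁ sin(πx/3.238) e^{-λ₁t}.
Decay rate: λ₁ = π²/3.238² ≈ 0.941.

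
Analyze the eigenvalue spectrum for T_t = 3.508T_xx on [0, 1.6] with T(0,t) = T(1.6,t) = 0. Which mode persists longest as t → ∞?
Eigenvalues: λₙ = 3.508n²π²/1.6².
First three modes:
  n=1: λ₁ = 3.508π²/1.6² ≈ 13.524
  n=2: λ₂ = 14.032π²/1.6² ≈ 54.098 (4× faster decay)
  n=3: λ₃ = 31.572π²/1.6² ≈ 121.72 (9× faster decay)
As t → ∞, higher modes decay exponentially faster. The n=1 mode dominates: T ~ c₁ sin(πx/1.6) e^{-λ₁t}.
Decay rate: λ₁ = 3.508π²/1.6² ≈ 13.524.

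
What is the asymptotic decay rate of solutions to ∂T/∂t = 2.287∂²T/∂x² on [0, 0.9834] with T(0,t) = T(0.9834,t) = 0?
Eigenvalues: λₙ = 2.287n²π²/0.9834².
First three modes:
  n=1: λ₁ = 2.287π²/0.9834² ≈ 23.34
  n=2: λ₂ = 9.148π²/0.9834² ≈ 93.361 (4× faster decay)
  n=3: λ₃ = 20.583π²/0.9834² ≈ 210.062 (9× faster decay)
As t → ∞, higher modes decay exponentially faster. The n=1 mode dominates: T ~ c₁ sin(πx/0.9834) e^{-λ₁t}.
Decay rate: λ₁ = 2.287π²/0.9834² ≈ 23.34.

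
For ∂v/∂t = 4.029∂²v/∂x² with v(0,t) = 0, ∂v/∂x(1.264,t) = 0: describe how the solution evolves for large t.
v → 0. Heat escapes through the Dirichlet boundary.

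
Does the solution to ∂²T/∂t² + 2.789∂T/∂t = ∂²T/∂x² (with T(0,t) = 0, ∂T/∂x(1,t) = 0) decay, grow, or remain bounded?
T → 0. Damping (γ=2.789) dissipates energy; oscillations decay exponentially.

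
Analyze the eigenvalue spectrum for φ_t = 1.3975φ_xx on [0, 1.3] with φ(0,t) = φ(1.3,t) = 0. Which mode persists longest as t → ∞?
Eigenvalues: λₙ = 1.3975n²π²/1.3².
First three modes:
  n=1: λ₁ = 1.3975π²/1.3² ≈ 8.161
  n=2: λ₂ = 5.59π²/1.3² ≈ 32.646 (4× faster decay)
  n=3: λ₃ = 12.5775π²/1.3² ≈ 73.453 (9× faster decay)
As t → ∞, higher modes decay exponentially faster. The n=1 mode dominates: φ ~ c₁ sin(πx/1.3) e^{-λ₁t}.
Decay rate: λ₁ = 1.3975π²/1.3² ≈ 8.161.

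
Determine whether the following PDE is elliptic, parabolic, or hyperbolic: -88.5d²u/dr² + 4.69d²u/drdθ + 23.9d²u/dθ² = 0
Coefficients: A = -88.5, B = 4.69, C = 23.9. B² - 4AC = 8482.5961, which is positive, so the equation is hyperbolic.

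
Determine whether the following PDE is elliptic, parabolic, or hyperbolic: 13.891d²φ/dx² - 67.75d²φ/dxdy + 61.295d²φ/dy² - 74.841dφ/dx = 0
Coefficients: A = 13.891, B = -67.75, C = 61.295. B² - 4AC = 1184.26712, which is positive, so the equation is hyperbolic.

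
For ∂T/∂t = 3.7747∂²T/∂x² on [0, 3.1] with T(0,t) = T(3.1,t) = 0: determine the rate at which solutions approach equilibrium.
Eigenvalues: λₙ = 3.7747n²π²/3.1².
First three modes:
  n=1: λ₁ = 3.7747π²/3.1² ≈ 3.877
  n=2: λ₂ = 15.0988π²/3.1² ≈ 15.507 (4× faster decay)
  n=3: λ₃ = 33.9723π²/3.1² ≈ 34.89 (9× faster decay)
As t → ∞, higher modes decay exponentially faster. The n=1 mode dominates: T ~ c₁ sin(πx/3.1) e^{-λ₁t}.
Decay rate: λ₁ = 3.7747π²/3.1² ≈ 3.877.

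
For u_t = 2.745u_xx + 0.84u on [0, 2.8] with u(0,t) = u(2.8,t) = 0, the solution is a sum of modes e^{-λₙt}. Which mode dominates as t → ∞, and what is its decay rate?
Eigenvalues: λₙ = 2.745n²π²/2.8² - 0.84.
First three modes:
  n=1: λ₁ = 2.745π²/2.8² - 0.84 ≈ 2.616
  n=2: λ₂ = 10.98π²/2.8² - 0.84 ≈ 12.982
  n=3: λ₃ = 24.705π²/2.8² - 0.84 ≈ 30.261
Since 2.745π²/2.8² ≈ 3.456 > 0.84, all λₙ > 0.
The n=1 mode decays slowest → dominates as t → ∞.
Asymptotic: u ~ c₁ sin(πx/2.8) e^{-λ₁t} with decay rate λ₁ ≈ 2.616.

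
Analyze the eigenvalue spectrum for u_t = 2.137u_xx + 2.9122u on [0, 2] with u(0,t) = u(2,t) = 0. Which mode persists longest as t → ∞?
Eigenvalues: λₙ = 2.137n²π²/2² - 2.9122.
First three modes:
  n=1: λ₁ = 2.137π²/2² - 2.9122 ≈ 2.361
  n=2: λ₂ = 8.548π²/2² - 2.9122 ≈ 18.179
  n=3: λ₃ = 19.233π²/2² - 2.9122 ≈ 44.543
Since 2.137π²/2² ≈ 5.273 > 2.9122, all λₙ > 0.
The n=1 mode decays slowest → dominates as t → ∞.
Asymptotic: u ~ c₁ sin(πx/2) e^{-λ₁t} with decay rate λ₁ ≈ 2.361.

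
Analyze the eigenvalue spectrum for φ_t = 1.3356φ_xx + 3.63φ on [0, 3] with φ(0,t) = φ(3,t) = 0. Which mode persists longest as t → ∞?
Eigenvalues: λₙ = 1.3356n²π²/3² - 3.63.
First three modes:
  n=1: λ₁ = 1.3356π²/3² - 3.63 ≈ -2.165
  n=2: λ₂ = 5.3424π²/3² - 3.63 ≈ 2.229
  n=3: λ₃ = 12.0204π²/3² - 3.63 ≈ 9.552
Since 1.3356π²/3² ≈ 1.465 < 3.63, λ₁ < 0.
The n=1 mode grows fastest (−λₙ is largest for n=1) → dominates.
Asymptotic: φ ~ c₁ sin(πx/3) e^{2.165t} (exponential growth at rate −λ₁ ≈ 2.165).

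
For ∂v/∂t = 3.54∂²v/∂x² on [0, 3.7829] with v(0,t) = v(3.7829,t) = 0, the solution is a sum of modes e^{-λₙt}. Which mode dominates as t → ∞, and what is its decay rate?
Eigenvalues: λₙ = 3.54n²π²/3.7829².
First three modes:
  n=1: λ₁ = 3.54π²/3.7829² ≈ 2.441
  n=2: λ₂ = 14.16π²/3.7829² ≈ 9.766 (4× faster decay)
  n=3: λ₃ = 31.86π²/3.7829² ≈ 21.973 (9× faster decay)
As t → ∞, higher modes decay exponentially faster. The n=1 mode dominates: v ~ c₁ sin(πx/3.7829) e^{-λ₁t}.
Decay rate: λ₁ = 3.54π²/3.7829² ≈ 2.441.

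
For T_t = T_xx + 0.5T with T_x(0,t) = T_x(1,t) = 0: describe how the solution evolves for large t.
T grows unboundedly. With Neumann BCs the constant mode has diffusion eigenvalue 0, so any r > 0 makes it grow like e^(0.5t); solution grows exponentially.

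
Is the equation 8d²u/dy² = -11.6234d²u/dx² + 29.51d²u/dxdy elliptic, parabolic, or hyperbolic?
Rewriting in standard form: 11.6234d²u/dx² - 29.51d²u/dxdy + 8d²u/dy² = 0. Computing B² - 4AC with A = 11.6234, B = -29.51, C = 8: discriminant = 498.8913 (positive). Answer: hyperbolic.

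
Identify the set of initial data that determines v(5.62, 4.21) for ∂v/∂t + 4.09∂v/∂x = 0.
A single point: x = -11.5989. The characteristic through (5.62, 4.21) is x - 4.09t = const, so x = 5.62 - 4.09·4.21 = -11.5989.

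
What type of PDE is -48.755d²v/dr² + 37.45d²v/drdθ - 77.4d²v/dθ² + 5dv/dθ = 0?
With A = -48.755, B = 37.45, C = -77.4, the discriminant is -13692.0455. This is an elliptic PDE.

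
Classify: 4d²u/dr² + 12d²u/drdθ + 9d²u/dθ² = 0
Parabolic (discriminant = 0).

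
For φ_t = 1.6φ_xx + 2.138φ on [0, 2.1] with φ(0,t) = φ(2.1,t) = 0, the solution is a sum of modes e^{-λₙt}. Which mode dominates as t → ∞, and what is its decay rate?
Eigenvalues: λₙ = 1.6n²π²/2.1² - 2.138.
First three modes:
  n=1: λ₁ = 1.6π²/2.1² - 2.138 ≈ 1.443
  n=2: λ₂ = 6.4π²/2.1² - 2.138 ≈ 12.185
  n=3: λ₃ = 14.4π²/2.1² - 2.138 ≈ 30.089
Since 1.6π²/2.1² ≈ 3.581 > 2.138, all λₙ > 0.
The n=1 mode decays slowest → dominates as t → ∞.
Asymptotic: φ ~ c₁ sin(πx/2.1) e^{-λ₁t} with decay rate λ₁ ≈ 1.443.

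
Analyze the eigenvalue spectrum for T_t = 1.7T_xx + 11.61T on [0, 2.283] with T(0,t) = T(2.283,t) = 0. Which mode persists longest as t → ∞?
Eigenvalues: λₙ = 1.7n²π²/2.283² - 11.61.
First three modes:
  n=1: λ₁ = 1.7π²/2.283² - 11.61 ≈ -8.391
  n=2: λ₂ = 6.8π²/2.283² - 11.61 ≈ 1.266
  n=3: λ₃ = 15.3π²/2.283² - 11.61 ≈ 17.362
Since 1.7π²/2.283² ≈ 3.219 < 11.61, λ₁ < 0.
The n=1 mode grows fastest (−λₙ is largest for n=1) → dominates.
Asymptotic: T ~ c₁ sin(πx/2.283) e^{8.391t} (exponential growth at rate −λ₁ ≈ 8.391).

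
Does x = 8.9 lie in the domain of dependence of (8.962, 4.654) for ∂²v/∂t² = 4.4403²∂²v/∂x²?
Yes. The domain of dependence is [-11.7031562, 29.6271562], and 8.9 ∈ [-11.7031562, 29.6271562].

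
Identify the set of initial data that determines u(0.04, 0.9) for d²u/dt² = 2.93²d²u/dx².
Domain of dependence: [-2.597, 2.677]. Signals travel at speed 2.93, so data within |x - 0.04| ≤ 2.93·0.9 = 2.637 can reach the point.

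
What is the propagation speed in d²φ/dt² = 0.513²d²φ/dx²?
Speed = 0.513. Information travels along characteristics x = x₀ ± 0.513t.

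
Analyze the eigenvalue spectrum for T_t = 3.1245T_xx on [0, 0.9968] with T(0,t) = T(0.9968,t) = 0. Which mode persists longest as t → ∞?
Eigenvalues: λₙ = 3.1245n²π²/0.9968².
First three modes:
  n=1: λ₁ = 3.1245π²/0.9968² ≈ 31.036
  n=2: λ₂ = 12.498π²/0.9968² ≈ 124.144 (4× faster decay)
  n=3: λ₃ = 28.1205π²/0.9968² ≈ 279.323 (9× faster decay)
As t → ∞, higher modes decay exponentially faster. The n=1 mode dominates: T ~ c₁ sin(πx/0.9968) e^{-λ₁t}.
Decay rate: λ₁ = 3.1245π²/0.9968² ≈ 31.036.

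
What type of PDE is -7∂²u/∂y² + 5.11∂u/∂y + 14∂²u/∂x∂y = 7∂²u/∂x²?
Rewriting in standard form: -7∂²u/∂x² + 14∂²u/∂x∂y - 7∂²u/∂y² + 5.11∂u/∂y = 0. With A = -7, B = 14, C = -7, the discriminant is 0. This is a parabolic PDE.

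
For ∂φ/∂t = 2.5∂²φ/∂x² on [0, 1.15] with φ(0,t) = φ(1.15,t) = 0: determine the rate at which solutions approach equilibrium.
Eigenvalues: λₙ = 2.5n²π²/1.15².
First three modes:
  n=1: λ₁ = 2.5π²/1.15² ≈ 18.657
  n=2: λ₂ = 10π²/1.15² ≈ 74.628 (4× faster decay)
  n=3: λ₃ = 22.5π²/1.15² ≈ 167.914 (9× faster decay)
As t → ∞, higher modes decay exponentially faster. The n=1 mode dominates: φ ~ c₁ sin(πx/1.15) e^{-λ₁t}.
Decay rate: λ₁ = 2.5π²/1.15² ≈ 18.657.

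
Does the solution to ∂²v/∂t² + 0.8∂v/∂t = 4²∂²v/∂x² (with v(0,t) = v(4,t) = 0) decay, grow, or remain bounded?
v → 0. Damping (γ=0.8) dissipates energy; oscillations decay exponentially.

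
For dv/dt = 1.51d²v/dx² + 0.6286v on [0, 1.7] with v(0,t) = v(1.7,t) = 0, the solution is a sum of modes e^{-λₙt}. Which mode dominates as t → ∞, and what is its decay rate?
Eigenvalues: λₙ = 1.51n²π²/1.7² - 0.6286.
First three modes:
  n=1: λ₁ = 1.51π²/1.7² - 0.6286 ≈ 4.528
  n=2: λ₂ = 6.04π²/1.7² - 0.6286 ≈ 19.999
  n=3: λ₃ = 13.59π²/1.7² - 0.6286 ≈ 45.782
Since 1.51π²/1.7² ≈ 5.157 > 0.6286, all λₙ > 0.
The n=1 mode decays slowest → dominates as t → ∞.
Asymptotic: v ~ c₁ sin(πx/1.7) e^{-λ₁t} with decay rate λ₁ ≈ 4.528.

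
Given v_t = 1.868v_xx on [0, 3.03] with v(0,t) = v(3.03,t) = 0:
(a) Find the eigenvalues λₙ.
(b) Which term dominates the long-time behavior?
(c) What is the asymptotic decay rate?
Eigenvalues: λₙ = 1.868n²π²/3.03².
First three modes:
  n=1: λ₁ = 1.868π²/3.03² ≈ 2.008
  n=2: λ₂ = 7.472π²/3.03² ≈ 8.033 (4× faster decay)
  n=3: λ₃ = 16.812π²/3.03² ≈ 18.073 (9× faster decay)
As t → ∞, higher modes decay exponentially faster. The n=1 mode dominates: v ~ c₁ sin(πx/3.03) e^{-λ₁t}.
Decay rate: λ₁ = 1.868π²/3.03² ≈ 2.008.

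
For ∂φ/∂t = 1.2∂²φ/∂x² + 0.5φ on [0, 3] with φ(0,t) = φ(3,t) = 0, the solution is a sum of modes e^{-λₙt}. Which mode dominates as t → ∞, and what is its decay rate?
Eigenvalues: λₙ = 1.2n²π²/3² - 0.5.
First three modes:
  n=1: λ₁ = 1.2π²/3² - 0.5 ≈ 0.816
  n=2: λ₂ = 4.8π²/3² - 0.5 ≈ 4.764
  n=3: λ₃ = 10.8π²/3² - 0.5 ≈ 11.344
Since 1.2π²/3² ≈ 1.316 > 0.5, all λₙ > 0.
The n=1 mode decays slowest → dominates as t → ∞.
Asymptotic: φ ~ c₁ sin(πx/3) e^{-λ₁t} with decay rate λ₁ ≈ 0.816.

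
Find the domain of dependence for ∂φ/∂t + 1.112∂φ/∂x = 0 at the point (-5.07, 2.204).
A single point: x = -7.520848. The characteristic through (-5.07, 2.204) is x - 1.112t = const, so x = -5.07 - 1.112·2.204 = -7.520848.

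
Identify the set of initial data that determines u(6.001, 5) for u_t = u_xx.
The entire real line. The heat equation has infinite propagation speed: any initial disturbance instantly affects all points (though exponentially small far away).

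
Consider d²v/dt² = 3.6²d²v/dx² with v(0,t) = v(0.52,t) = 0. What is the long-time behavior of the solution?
As t → ∞, v oscillates (no decay). Energy is conserved; the solution oscillates indefinitely as standing waves.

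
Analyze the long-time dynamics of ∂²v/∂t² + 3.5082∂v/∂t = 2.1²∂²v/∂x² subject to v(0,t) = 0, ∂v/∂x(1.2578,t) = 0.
Long-time behavior: v → 0. Damping (γ=3.5082) dissipates energy; oscillations decay exponentially.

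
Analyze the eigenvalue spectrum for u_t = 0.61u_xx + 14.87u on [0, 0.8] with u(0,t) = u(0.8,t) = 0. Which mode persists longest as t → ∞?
Eigenvalues: λₙ = 0.61n²π²/0.8² - 14.87.
First three modes:
  n=1: λ₁ = 0.61π²/0.8² - 14.87 ≈ -5.463
  n=2: λ₂ = 2.44π²/0.8² - 14.87 ≈ 22.758
  n=3: λ₃ = 5.49π²/0.8² - 14.87 ≈ 69.793
Since 0.61π²/0.8² ≈ 9.407 < 14.87, λ₁ < 0.
The n=1 mode grows fastest (−λₙ is largest for n=1) → dominates.
Asymptotic: u ~ c₁ sin(πx/0.8) e^{5.463t} (exponential growth at rate −λ₁ ≈ 5.463).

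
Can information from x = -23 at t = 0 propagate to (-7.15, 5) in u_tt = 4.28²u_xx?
Yes. The domain of dependence is [-28.55, 14.25], and -23 ∈ [-28.55, 14.25].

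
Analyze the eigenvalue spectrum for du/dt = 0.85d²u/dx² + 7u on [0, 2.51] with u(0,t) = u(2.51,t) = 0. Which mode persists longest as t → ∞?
Eigenvalues: λₙ = 0.85n²π²/2.51² - 7.
First three modes:
  n=1: λ₁ = 0.85π²/2.51² - 7 ≈ -5.668
  n=2: λ₂ = 3.4π²/2.51² - 7 ≈ -1.674
  n=3: λ₃ = 7.65π²/2.51² - 7 ≈ 4.984
Since 0.85π²/2.51² ≈ 1.332 < 7, λ₁ < 0.
The n=1 mode grows fastest (−λₙ is largest for n=1) → dominates.
Asymptotic: u ~ c₁ sin(πx/2.51) e^{5.668t} (exponential growth at rate −λ₁ ≈ 5.668).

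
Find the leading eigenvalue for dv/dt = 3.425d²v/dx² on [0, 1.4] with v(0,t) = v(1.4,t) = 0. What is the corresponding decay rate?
Eigenvalues: λₙ = 3.425n²π²/1.4².
First three modes:
  n=1: λ₁ = 3.425π²/1.4² ≈ 17.247
  n=2: λ₂ = 13.7π²/1.4² ≈ 68.987 (4× faster decay)
  n=3: λ₃ = 30.825π²/1.4² ≈ 155.22 (9× faster decay)
As t → ∞, higher modes decay exponentially faster. The n=1 mode dominates: v ~ c₁ sin(πx/1.4) e^{-λ₁t}.
Decay rate: λ₁ = 3.425π²/1.4² ≈ 17.247.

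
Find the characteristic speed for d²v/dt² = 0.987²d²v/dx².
Speed = 0.987. Information travels along characteristics x = x₀ ± 0.987t.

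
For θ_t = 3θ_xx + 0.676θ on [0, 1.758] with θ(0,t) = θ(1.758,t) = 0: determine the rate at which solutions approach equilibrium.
Eigenvalues: λₙ = 3n²π²/1.758² - 0.676.
First three modes:
  n=1: λ₁ = 3π²/1.758² - 0.676 ≈ 8.904
  n=2: λ₂ = 12π²/1.758² - 0.676 ≈ 37.646
  n=3: λ₃ = 27π²/1.758² - 0.676 ≈ 85.548
Since 3π²/1.758² ≈ 9.58 > 0.676, all λₙ > 0.
The n=1 mode decays slowest → dominates as t → ∞.
Asymptotic: θ ~ c₁ sin(πx/1.758) e^{-λ₁t} with decay rate λ₁ ≈ 8.904.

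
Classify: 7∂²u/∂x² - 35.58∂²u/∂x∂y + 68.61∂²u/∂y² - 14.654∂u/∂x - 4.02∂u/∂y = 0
Elliptic (discriminant = -655.1436).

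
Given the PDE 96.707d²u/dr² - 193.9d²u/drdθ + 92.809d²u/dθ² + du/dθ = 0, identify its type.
The second-order coefficients are A = 96.707, B = -193.9, C = 92.809. Since B² - 4AC = 1696.090148 > 0, this is a hyperbolic PDE.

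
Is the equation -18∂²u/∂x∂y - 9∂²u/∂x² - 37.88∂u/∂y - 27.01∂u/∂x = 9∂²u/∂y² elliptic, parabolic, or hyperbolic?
Rewriting in standard form: -9∂²u/∂x² - 18∂²u/∂x∂y - 9∂²u/∂y² - 27.01∂u/∂x - 37.88∂u/∂y = 0. Computing B² - 4AC with A = -9, B = -18, C = -9: discriminant = 0 (zero). Answer: parabolic.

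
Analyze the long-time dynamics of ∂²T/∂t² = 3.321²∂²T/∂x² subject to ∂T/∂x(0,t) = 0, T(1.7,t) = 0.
Long-time behavior: T oscillates (no decay). Energy is conserved; the solution oscillates indefinitely as standing waves.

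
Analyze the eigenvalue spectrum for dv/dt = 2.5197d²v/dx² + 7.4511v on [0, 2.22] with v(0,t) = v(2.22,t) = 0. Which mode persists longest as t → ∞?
Eigenvalues: λₙ = 2.5197n²π²/2.22² - 7.4511.
First three modes:
  n=1: λ₁ = 2.5197π²/2.22² - 7.4511 ≈ -2.405
  n=2: λ₂ = 10.0788π²/2.22² - 7.4511 ≈ 12.733
  n=3: λ₃ = 22.6773π²/2.22² - 7.4511 ≈ 37.962
Since 2.5197π²/2.22² ≈ 5.046 < 7.4511, λ₁ < 0.
The n=1 mode grows fastest (−λₙ is largest for n=1) → dominates.
Asymptotic: v ~ c₁ sin(πx/2.22) e^{2.405t} (exponential growth at rate −λ₁ ≈ 2.405).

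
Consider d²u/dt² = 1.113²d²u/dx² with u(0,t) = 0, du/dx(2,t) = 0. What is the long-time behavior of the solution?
As t → ∞, u oscillates (no decay). Energy is conserved; the solution oscillates indefinitely as standing waves.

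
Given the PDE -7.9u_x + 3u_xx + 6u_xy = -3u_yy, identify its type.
Rewriting in standard form: 3u_xx + 6u_xy + 3u_yy - 7.9u_x = 0. The second-order coefficients are A = 3, B = 6, C = 3. Since B² - 4AC = 0 = 0, this is a parabolic PDE.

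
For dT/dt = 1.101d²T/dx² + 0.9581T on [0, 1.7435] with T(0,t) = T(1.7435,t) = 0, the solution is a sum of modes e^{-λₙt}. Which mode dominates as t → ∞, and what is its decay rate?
Eigenvalues: λₙ = 1.101n²π²/1.7435² - 0.9581.
First three modes:
  n=1: λ₁ = 1.101π²/1.7435² - 0.9581 ≈ 2.617
  n=2: λ₂ = 4.404π²/1.7435² - 0.9581 ≈ 13.341
  n=3: λ₃ = 9.909π²/1.7435² - 0.9581 ≈ 31.214
Since 1.101π²/1.7435² ≈ 3.575 > 0.9581, all λₙ > 0.
The n=1 mode decays slowest → dominates as t → ∞.
Asymptotic: T ~ c₁ sin(πx/1.7435) e^{-λ₁t} with decay rate λ₁ ≈ 2.617.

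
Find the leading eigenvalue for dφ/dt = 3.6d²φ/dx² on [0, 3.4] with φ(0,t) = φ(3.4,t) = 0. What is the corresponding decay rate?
Eigenvalues: λₙ = 3.6n²π²/3.4².
First three modes:
  n=1: λ₁ = 3.6π²/3.4² ≈ 3.074
  n=2: λ₂ = 14.4π²/3.4² ≈ 12.294 (4× faster decay)
  n=3: λ₃ = 32.4π²/3.4² ≈ 27.662 (9× faster decay)
As t → ∞, higher modes decay exponentially faster. The n=1 mode dominates: φ ~ c₁ sin(πx/3.4) e^{-λ₁t}.
Decay rate: λ₁ = 3.6π²/3.4² ≈ 3.074.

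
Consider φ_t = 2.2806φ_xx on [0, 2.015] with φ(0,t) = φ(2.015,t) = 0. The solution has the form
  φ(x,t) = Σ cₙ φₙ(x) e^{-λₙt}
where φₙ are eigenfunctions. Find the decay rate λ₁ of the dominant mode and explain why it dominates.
Eigenvalues: λₙ = 2.2806n²π²/2.015².
First three modes:
  n=1: λ₁ = 2.2806π²/2.015² ≈ 5.544
  n=2: λ₂ = 9.1224π²/2.015² ≈ 22.175 (4× faster decay)
  n=3: λ₃ = 20.5254π²/2.015² ≈ 49.893 (9× faster decay)
As t → ∞, higher modes decay exponentially faster. The n=1 mode dominates: φ ~ c₁ sin(πx/2.015) e^{-λ₁t}.
Decay rate: λ₁ = 2.2806π²/2.015² ≈ 5.544.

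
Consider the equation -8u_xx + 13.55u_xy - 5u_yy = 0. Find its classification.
Hyperbolic. (A = -8, B = 13.55, C = -5 gives B² - 4AC = 23.6025.)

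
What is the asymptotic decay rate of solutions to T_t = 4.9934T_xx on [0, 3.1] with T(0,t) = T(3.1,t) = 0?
Eigenvalues: λₙ = 4.9934n²π²/3.1².
First three modes:
  n=1: λ₁ = 4.9934π²/3.1² ≈ 5.128
  n=2: λ₂ = 19.9736π²/3.1² ≈ 20.513 (4× faster decay)
  n=3: λ₃ = 44.9406π²/3.1² ≈ 46.155 (9× faster decay)
As t → ∞, higher modes decay exponentially faster. The n=1 mode dominates: T ~ c₁ sin(πx/3.1) e^{-λ₁t}.
Decay rate: λ₁ = 4.9934π²/3.1² ≈ 5.128.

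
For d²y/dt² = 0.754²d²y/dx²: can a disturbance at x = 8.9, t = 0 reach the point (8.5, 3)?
Yes. The domain of dependence is [6.238, 10.762], and 8.9 ∈ [6.238, 10.762].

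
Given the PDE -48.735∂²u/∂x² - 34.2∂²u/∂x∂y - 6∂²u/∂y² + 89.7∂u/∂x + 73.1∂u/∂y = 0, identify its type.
The second-order coefficients are A = -48.735, B = -34.2, C = -6. Since B² - 4AC = 0 = 0, this is a parabolic PDE.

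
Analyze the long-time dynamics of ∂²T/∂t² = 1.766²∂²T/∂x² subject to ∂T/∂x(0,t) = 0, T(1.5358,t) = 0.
Long-time behavior: T oscillates (no decay). Energy is conserved; the solution oscillates indefinitely as standing waves.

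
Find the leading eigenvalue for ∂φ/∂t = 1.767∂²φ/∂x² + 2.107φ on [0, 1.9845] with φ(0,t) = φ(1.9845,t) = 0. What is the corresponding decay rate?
Eigenvalues: λₙ = 1.767n²π²/1.9845² - 2.107.
First three modes:
  n=1: λ₁ = 1.767π²/1.9845² - 2.107 ≈ 2.321
  n=2: λ₂ = 7.068π²/1.9845² - 2.107 ≈ 15.606
  n=3: λ₃ = 15.903π²/1.9845² - 2.107 ≈ 37.747
Since 1.767π²/1.9845² ≈ 4.428 > 2.107, all λₙ > 0.
The n=1 mode decays slowest → dominates as t → ∞.
Asymptotic: φ ~ c₁ sin(πx/1.9845) e^{-λ₁t} with decay rate λ₁ ≈ 2.321.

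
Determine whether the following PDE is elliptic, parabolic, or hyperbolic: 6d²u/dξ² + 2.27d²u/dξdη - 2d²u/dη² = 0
Coefficients: A = 6, B = 2.27, C = -2. B² - 4AC = 53.1529, which is positive, so the equation is hyperbolic.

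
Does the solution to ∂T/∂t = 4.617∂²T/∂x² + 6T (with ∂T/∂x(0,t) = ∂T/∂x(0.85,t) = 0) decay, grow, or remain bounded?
T grows unboundedly. With Neumann BCs the constant mode has diffusion eigenvalue 0, so any r > 0 makes it grow like e^(6t); solution grows exponentially.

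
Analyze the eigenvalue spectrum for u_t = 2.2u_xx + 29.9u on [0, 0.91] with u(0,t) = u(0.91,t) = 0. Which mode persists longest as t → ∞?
Eigenvalues: λₙ = 2.2n²π²/0.91² - 29.9.
First three modes:
  n=1: λ₁ = 2.2π²/0.91² - 29.9 ≈ -3.68
  n=2: λ₂ = 8.8π²/0.91² - 29.9 ≈ 74.982
  n=3: λ₃ = 19.8π²/0.91² - 29.9 ≈ 206.084
Since 2.2π²/0.91² ≈ 26.22 < 29.9, λ₁ < 0.
The n=1 mode grows fastest (−λₙ is largest for n=1) → dominates.
Asymptotic: u ~ c₁ sin(πx/0.91) e^{3.68t} (exponential growth at rate −λ₁ ≈ 3.68).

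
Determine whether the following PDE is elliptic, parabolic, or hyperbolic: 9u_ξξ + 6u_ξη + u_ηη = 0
Coefficients: A = 9, B = 6, C = 1. B² - 4AC = 0, which is zero, so the equation is parabolic.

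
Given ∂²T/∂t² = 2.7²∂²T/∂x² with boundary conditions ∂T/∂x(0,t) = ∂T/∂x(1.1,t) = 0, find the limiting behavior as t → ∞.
T oscillates about a mean that drifts linearly in t (generically unbounded; no decay). There is no damping, so the nonconstant modes persist as standing waves (energy conserved, no decay). But with Neumann conditions at both ends the constant mode has eigenvalue 0: the spatial mean M(t) of T satisfies M'' = 0, so M(t) = M(0) + M'(0)·t. Unless the initial velocity has zero mean (∫T_t(x,0)dx = 0), the solution grows linearly in t (unbounded, though not exponentially); if it does have zero mean, the solution stays bounded and simply oscillates.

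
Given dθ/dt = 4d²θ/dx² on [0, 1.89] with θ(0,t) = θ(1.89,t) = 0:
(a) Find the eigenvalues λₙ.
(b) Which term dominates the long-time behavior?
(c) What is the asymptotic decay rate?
Eigenvalues: λₙ = 4n²π²/1.89².
First three modes:
  n=1: λ₁ = 4π²/1.89² ≈ 11.052
  n=2: λ₂ = 16π²/1.89² ≈ 44.208 (4× faster decay)
  n=3: λ₃ = 36π²/1.89² ≈ 99.467 (9× faster decay)
As t → ∞, higher modes decay exponentially faster. The n=1 mode dominates: θ ~ c₁ sin(πx/1.89) e^{-λ₁t}.
Decay rate: λ₁ = 4π²/1.89² ≈ 11.052.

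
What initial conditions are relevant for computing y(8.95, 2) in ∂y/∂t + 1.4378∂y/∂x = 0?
A single point: x = 6.0744. The characteristic through (8.95, 2) is x - 1.4378t = const, so x = 8.95 - 1.4378·2 = 6.0744.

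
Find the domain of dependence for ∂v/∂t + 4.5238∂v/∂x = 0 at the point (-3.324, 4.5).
A single point: x = -23.6811. The characteristic through (-3.324, 4.5) is x - 4.5238t = const, so x = -3.324 - 4.5238·4.5 = -23.6811.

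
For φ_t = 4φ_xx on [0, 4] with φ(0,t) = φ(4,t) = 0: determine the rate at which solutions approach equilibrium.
Eigenvalues: λₙ = 4n²π²/4².
First three modes:
  n=1: λ₁ = 4π²/4² ≈ 2.467
  n=2: λ₂ = 16π²/4² ≈ 9.87 (4× faster decay)
  n=3: λ₃ = 36π²/4² ≈ 22.207 (9× faster decay)
As t → ∞, higher modes decay exponentially faster. The n=1 mode dominates: φ ~ c₁ sin(πx/4) e^{-λ₁t}.
Decay rate: λ₁ = 4π²/4² ≈ 2.467.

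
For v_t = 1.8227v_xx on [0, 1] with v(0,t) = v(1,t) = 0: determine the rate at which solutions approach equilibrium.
Eigenvalues: λₙ = 1.8227n²π².
First three modes:
  n=1: λ₁ = 1.8227π² ≈ 17.989
  n=2: λ₂ = 7.2908π² ≈ 71.957 (4× faster decay)
  n=3: λ₃ = 16.4043π² ≈ 161.904 (9× faster decay)
As t → ∞, higher modes decay exponentially faster. The n=1 mode dominates: v ~ c₁ sin(πx) e^{-λ₁t}.
Decay rate: λ₁ = 1.8227π² ≈ 17.989.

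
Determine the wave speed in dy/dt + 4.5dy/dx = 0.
Speed = 4.5. Information travels along x - 4.5t = const (rightward).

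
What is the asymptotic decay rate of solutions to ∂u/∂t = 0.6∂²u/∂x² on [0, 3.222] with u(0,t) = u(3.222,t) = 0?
Eigenvalues: λₙ = 0.6n²π²/3.222².
First three modes:
  n=1: λ₁ = 0.6π²/3.222² ≈ 0.57
  n=2: λ₂ = 2.4π²/3.222² ≈ 2.282 (4× faster decay)
  n=3: λ₃ = 5.4π²/3.222² ≈ 5.134 (9× faster decay)
As t → ∞, higher modes decay exponentially faster. The n=1 mode dominates: u ~ c₁ sin(πx/3.222) e^{-λ₁t}.
Decay rate: λ₁ = 0.6π²/3.222² ≈ 0.57.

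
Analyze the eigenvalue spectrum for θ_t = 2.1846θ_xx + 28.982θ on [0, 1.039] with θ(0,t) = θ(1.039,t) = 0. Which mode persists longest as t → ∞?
Eigenvalues: λₙ = 2.1846n²π²/1.039² - 28.982.
First three modes:
  n=1: λ₁ = 2.1846π²/1.039² - 28.982 ≈ -9.009
  n=2: λ₂ = 8.7384π²/1.039² - 28.982 ≈ 50.909
  n=3: λ₃ = 19.6614π²/1.039² - 28.982 ≈ 150.774
Since 2.1846π²/1.039² ≈ 19.973 < 28.982, λ₁ < 0.
The n=1 mode grows fastest (−λₙ is largest for n=1) → dominates.
Asymptotic: θ ~ c₁ sin(πx/1.039) e^{9.009t} (exponential growth at rate −λ₁ ≈ 9.009).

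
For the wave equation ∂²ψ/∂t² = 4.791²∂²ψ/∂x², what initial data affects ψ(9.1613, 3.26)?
Domain of dependence: [-6.45736, 24.77996]. Signals travel at speed 4.791, so data within |x - 9.1613| ≤ 4.791·3.26 = 15.61866 can reach the point.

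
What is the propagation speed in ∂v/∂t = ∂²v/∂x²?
Infinite. The heat equation is parabolic, not hyperbolic, so disturbances propagate instantly.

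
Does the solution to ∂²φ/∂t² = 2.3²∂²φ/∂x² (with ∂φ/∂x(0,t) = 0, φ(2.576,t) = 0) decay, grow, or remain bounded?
φ oscillates (no decay). Energy is conserved; the solution oscillates indefinitely as standing waves.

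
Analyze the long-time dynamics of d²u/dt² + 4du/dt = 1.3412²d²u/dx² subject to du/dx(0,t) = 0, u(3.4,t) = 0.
Long-time behavior: u → 0. Damping (γ=4) dissipates energy; oscillations decay exponentially.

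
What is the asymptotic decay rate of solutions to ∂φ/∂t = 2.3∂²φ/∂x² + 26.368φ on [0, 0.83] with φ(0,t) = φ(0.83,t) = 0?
Eigenvalues: λₙ = 2.3n²π²/0.83² - 26.368.
First three modes:
  n=1: λ₁ = 2.3π²/0.83² - 26.368 ≈ 6.583
  n=2: λ₂ = 9.2π²/0.83² - 26.368 ≈ 105.437
  n=3: λ₃ = 20.7π²/0.83² - 26.368 ≈ 270.193
Since 2.3π²/0.83² ≈ 32.951 > 26.368, all λₙ > 0.
The n=1 mode decays slowest → dominates as t → ∞.
Asymptotic: φ ~ c₁ sin(πx/0.83) e^{-λ₁t} with decay rate λ₁ ≈ 6.583.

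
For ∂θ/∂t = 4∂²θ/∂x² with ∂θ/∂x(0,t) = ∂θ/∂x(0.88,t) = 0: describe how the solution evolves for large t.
θ → constant (steady state). Heat is conserved (no flux at boundaries); solution approaches the spatial average.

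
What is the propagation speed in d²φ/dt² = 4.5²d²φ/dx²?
Speed = 4.5. Information travels along characteristics x = x₀ ± 4.5t.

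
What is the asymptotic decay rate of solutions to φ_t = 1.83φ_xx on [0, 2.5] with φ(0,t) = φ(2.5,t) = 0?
Eigenvalues: λₙ = 1.83n²π²/2.5².
First three modes:
  n=1: λ₁ = 1.83π²/2.5² ≈ 2.89
  n=2: λ₂ = 7.32π²/2.5² ≈ 11.559 (4× faster decay)
  n=3: λ₃ = 16.47π²/2.5² ≈ 26.008 (9× faster decay)
As t → ∞, higher modes decay exponentially faster. The n=1 mode dominates: φ ~ c₁ sin(πx/2.5) e^{-λ₁t}.
Decay rate: λ₁ = 1.83π²/2.5² ≈ 2.89.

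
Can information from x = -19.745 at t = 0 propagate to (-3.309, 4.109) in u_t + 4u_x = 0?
Yes. The characteristic through (-3.309, 4.109) passes through x = -19.745.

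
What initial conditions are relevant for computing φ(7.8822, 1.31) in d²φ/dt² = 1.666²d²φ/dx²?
Domain of dependence: [5.69974, 10.06466]. Signals travel at speed 1.666, so data within |x - 7.8822| ≤ 1.666·1.31 = 2.18246 can reach the point.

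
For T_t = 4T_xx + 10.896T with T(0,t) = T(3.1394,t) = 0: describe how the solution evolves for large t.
T grows unboundedly. Reaction dominates diffusion (r=10.896 > κπ²/L²≈4.01); solution grows exponentially.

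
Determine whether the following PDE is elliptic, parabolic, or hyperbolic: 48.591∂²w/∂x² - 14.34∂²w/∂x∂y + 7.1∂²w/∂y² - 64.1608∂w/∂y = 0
Coefficients: A = 48.591, B = -14.34, C = 7.1. B² - 4AC = -1174.3488, which is negative, so the equation is elliptic.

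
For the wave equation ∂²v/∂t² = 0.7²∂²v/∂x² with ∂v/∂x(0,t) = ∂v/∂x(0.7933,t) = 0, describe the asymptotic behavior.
v oscillates about a mean that drifts linearly in t (generically unbounded; no decay). There is no damping, so the nonconstant modes persist as standing waves (energy conserved, no decay). But with Neumann conditions at both ends the constant mode has eigenvalue 0: the spatial mean M(t) of v satisfies M'' = 0, so M(t) = M(0) + M'(0)·t. Unless the initial velocity has zero mean (∫v_t(x,0)dx = 0), the solution grows linearly in t (unbounded, though not exponentially); if it does have zero mean, the solution stays bounded and simply oscillates.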